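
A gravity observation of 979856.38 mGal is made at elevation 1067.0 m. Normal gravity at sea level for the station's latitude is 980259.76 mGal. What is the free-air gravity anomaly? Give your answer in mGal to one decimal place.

-74.1

Free-air correction = 0.3086 × 1067.0 = 329.28 mGal
Free-air anomaly = 979856.38 − 980259.76 + (329.28) = -74.10 mGal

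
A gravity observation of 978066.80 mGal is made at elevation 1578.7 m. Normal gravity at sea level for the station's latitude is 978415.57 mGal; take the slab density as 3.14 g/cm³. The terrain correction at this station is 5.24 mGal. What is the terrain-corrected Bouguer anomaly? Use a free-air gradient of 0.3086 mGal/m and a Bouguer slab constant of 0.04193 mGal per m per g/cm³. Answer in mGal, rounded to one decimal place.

Free-air correction = 0.3086 × 1578.7 = 487.19 mGal
Free-air anomaly = 978066.80 − 978415.57 + (487.19) = 138.42 mGal
Bouguer slab correction = 0.04193 × 3.14 × 1578.7 = 207.85 mGal
Simple Bouguer anomaly = 138.42 − (207.85) = -69.43 mGal
Complete Bouguer anomaly = -69.43 + 5.24 = -64.19 mGal

-64.2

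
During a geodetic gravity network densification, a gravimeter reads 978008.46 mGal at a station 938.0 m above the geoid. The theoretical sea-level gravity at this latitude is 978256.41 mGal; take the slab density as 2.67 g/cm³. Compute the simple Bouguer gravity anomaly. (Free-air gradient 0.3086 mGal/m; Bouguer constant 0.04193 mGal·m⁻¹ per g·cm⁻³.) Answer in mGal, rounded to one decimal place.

-63.5

Free-air correction = 0.3086 × 938.0 = 289.47 mGal
Free-air anomaly = 978008.46 − 978256.41 + (289.47) = 41.52 mGal
Bouguer slab correction = 0.04193 × 2.67 × 938.0 = 105.01 mGal
Simple Bouguer anomaly = 41.52 − (105.01) = -63.49 mGal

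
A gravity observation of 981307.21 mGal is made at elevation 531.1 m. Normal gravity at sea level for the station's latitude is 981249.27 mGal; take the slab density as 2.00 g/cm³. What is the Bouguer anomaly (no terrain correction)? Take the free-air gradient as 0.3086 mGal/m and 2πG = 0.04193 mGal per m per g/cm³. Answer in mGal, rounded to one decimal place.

Free-air correction = 0.3086 × 531.1 = 163.90 mGal
Free-air anomaly = 981307.21 − 981249.27 + (163.90) = 221.84 mGal
Bouguer slab correction = 0.04193 × 2.00 × 531.1 = 44.54 mGal
Simple Bouguer anomaly = 221.84 − (44.54) = 177.30 mGal

177.3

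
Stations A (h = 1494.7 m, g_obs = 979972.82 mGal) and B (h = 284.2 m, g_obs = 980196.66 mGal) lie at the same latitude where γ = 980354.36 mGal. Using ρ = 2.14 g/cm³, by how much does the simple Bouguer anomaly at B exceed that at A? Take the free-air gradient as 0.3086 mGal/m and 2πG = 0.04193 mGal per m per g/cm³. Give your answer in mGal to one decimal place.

Δg_SB(A) = 979972.82 − 980354.36 + 0.3086×1494.7 − 0.04193×2.14×1494.7 = -54.40 mGal
Δg_SB(B) = 980196.66 − 980354.36 + 0.3086×284.2 − 0.04193×2.14×284.2 = -95.50 mGal
Difference = -95.50 − (-54.40) = -41.10 mGal

-41.1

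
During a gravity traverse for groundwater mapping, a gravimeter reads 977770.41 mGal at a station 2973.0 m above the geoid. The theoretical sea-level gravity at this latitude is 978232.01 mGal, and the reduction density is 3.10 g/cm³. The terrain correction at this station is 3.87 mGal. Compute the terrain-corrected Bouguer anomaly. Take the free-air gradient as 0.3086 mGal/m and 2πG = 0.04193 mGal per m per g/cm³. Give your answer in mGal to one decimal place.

Free-air correction = 0.3086 × 2973.0 = 917.47 mGal
Free-air anomaly = 977770.41 − 978232.01 + (917.47) = 455.87 mGal
Bouguer slab correction = 0.04193 × 3.10 × 2973.0 = 386.44 mGal
Simple Bouguer anomaly = 455.87 − (386.44) = 69.43 mGal
Complete Bouguer anomaly = 69.43 + 3.87 = 73.30 mGal

73.3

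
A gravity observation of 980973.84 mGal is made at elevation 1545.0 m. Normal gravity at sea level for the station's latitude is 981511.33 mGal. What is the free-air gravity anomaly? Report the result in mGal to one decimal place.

-60.7

Free-air correction = 0.3086 × 1545.0 = 476.79 mGal
Free-air anomaly = 980973.84 − 981511.33 + (476.79) = -60.70 mGal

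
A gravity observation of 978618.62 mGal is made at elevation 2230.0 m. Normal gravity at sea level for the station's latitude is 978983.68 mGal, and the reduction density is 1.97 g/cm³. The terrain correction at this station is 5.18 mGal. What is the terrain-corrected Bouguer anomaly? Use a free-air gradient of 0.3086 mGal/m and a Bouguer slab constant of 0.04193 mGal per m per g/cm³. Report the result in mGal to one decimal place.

Free-air correction = 0.3086 × 2230.0 = 688.18 mGal
Free-air anomaly = 978618.62 − 978983.68 + (688.18) = 323.12 mGal
Bouguer slab correction = 0.04193 × 1.97 × 2230.0 = 184.20 mGal
Simple Bouguer anomaly = 323.12 − (184.20) = 138.92 mGal
Complete Bouguer anomaly = 138.92 + 5.18 = 144.10 mGal

144.1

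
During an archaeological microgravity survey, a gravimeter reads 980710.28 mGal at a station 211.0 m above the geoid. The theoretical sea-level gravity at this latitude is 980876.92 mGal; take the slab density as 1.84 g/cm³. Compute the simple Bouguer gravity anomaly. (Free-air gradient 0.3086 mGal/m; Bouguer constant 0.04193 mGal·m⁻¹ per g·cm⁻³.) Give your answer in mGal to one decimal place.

-117.8

Free-air correction = 0.3086 × 211.0 = 65.11 mGal
Free-air anomaly = 980710.28 − 980876.92 + (65.11) = -101.53 mGal
Bouguer slab correction = 0.04193 × 1.84 × 211.0 = 16.28 mGal
Simple Bouguer anomaly = -101.53 − (16.28) = -117.81 mGal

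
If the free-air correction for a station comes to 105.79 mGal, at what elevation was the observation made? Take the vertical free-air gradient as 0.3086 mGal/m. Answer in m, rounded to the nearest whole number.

h = 105.79 / 0.3086 = 342.81 m

343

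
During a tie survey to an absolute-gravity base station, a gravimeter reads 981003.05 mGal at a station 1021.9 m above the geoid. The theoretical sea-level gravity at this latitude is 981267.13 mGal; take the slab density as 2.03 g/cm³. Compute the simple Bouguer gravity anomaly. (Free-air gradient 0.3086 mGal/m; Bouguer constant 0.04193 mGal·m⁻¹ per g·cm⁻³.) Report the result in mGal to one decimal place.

-35.7

Free-air correction = 0.3086 × 1021.9 = 315.36 mGal
Free-air anomaly = 981003.05 − 981267.13 + (315.36) = 51.28 mGal
Bouguer slab correction = 0.04193 × 2.03 × 1021.9 = 86.98 mGal
Simple Bouguer anomaly = 51.28 − (86.98) = -35.70 mGal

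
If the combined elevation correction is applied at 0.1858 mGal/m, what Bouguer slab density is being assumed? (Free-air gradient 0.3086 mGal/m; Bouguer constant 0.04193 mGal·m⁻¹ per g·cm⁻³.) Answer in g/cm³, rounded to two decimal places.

2.93

0.1858 = 0.3086 − 0.04193 × ρ
ρ = (0.3086 − 0.1858) / 0.04193 = 2.93 g/cm³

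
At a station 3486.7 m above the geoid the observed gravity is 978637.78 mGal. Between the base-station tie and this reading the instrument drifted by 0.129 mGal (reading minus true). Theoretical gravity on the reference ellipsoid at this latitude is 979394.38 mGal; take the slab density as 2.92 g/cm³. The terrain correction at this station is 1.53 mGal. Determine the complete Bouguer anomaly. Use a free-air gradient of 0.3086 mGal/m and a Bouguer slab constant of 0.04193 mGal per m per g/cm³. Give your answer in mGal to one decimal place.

-106.1

Drift-corrected reading = 978637.78 − (0.129) = 978637.651 mGal
Free-air correction = 0.3086 × 3486.7 = 1076.00 mGal
Free-air anomaly = 978637.651 − 979394.38 + (1076.00) = 319.271 mGal
Bouguer slab correction = 0.04193 × 2.92 × 3486.7 = 426.90 mGal
Simple Bouguer anomaly = 319.271 − (426.90) = -107.629 mGal
Complete Bouguer anomaly = -107.629 + 1.53 = -106.099 mGal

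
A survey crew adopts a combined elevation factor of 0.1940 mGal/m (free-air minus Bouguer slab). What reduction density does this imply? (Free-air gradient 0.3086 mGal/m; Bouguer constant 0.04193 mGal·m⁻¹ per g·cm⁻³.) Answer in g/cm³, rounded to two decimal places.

2.73

0.1940 = 0.3086 − 0.04193 × ρ
ρ = (0.3086 − 0.1940) / 0.04193 = 2.73 g/cm³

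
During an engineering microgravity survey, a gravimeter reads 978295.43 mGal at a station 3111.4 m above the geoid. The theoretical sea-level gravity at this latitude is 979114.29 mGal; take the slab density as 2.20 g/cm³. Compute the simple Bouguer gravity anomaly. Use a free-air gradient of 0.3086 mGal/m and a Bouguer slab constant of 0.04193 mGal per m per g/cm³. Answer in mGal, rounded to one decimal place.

-145.7

Free-air correction = 0.3086 × 3111.4 = 960.18 mGal
Free-air anomaly = 978295.43 − 979114.29 + (960.18) = 141.32 mGal
Bouguer slab correction = 0.04193 × 2.20 × 3111.4 = 287.01 mGal
Simple Bouguer anomaly = 141.32 − (287.01) = -145.69 mGal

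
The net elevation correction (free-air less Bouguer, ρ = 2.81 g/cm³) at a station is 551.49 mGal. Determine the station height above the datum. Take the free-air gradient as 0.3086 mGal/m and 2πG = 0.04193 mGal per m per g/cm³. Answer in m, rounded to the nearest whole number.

Combined gradient = 0.3086 − 0.04193 × 2.81 = 0.1907767 mGal/m
h = 551.49 / 0.1907767 = 2890.76 m

2891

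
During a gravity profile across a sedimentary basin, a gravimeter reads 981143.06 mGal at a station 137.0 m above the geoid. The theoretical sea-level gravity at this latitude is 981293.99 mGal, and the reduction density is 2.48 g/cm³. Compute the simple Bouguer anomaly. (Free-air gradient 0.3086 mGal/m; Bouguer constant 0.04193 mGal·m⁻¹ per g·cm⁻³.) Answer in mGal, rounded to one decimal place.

Free-air correction = 0.3086 × 137.0 = 42.28 mGal
Free-air anomaly = 981143.06 − 981293.99 + (42.28) = -108.65 mGal
Bouguer slab correction = 0.04193 × 2.48 × 137.0 = 14.25 mGal
Simple Bouguer anomaly = -108.65 − (14.25) = -122.90 mGal

-122.9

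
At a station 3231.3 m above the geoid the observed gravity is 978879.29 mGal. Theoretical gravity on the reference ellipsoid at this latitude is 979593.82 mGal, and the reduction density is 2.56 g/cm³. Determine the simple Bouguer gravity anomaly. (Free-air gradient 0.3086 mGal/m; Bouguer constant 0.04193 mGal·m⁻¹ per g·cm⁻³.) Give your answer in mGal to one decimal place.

Free-air correction = 0.3086 × 3231.3 = 997.18 mGal
Free-air anomaly = 978879.29 − 979593.82 + (997.18) = 282.65 mGal
Bouguer slab correction = 0.04193 × 2.56 × 3231.3 = 346.85 mGal
Simple Bouguer anomaly = 282.65 − (346.85) = -64.20 mGal

-64.2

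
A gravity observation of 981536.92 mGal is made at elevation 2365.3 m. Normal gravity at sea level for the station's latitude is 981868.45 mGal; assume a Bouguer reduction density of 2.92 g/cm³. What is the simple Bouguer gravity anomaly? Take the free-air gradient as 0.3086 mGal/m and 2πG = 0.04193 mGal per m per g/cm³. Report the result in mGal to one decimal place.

Free-air correction = 0.3086 × 2365.3 = 729.93 mGal
Free-air anomaly = 981536.92 − 981868.45 + (729.93) = 398.40 mGal
Bouguer slab correction = 0.04193 × 2.92 × 2365.3 = 289.60 mGal
Simple Bouguer anomaly = 398.40 − (289.60) = 108.80 mGal

108.8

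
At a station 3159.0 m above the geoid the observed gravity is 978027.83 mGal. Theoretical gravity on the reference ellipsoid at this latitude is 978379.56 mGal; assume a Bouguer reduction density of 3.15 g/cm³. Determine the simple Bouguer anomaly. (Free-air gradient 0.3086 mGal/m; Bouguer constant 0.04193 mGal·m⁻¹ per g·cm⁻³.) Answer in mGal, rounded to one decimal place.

Free-air correction = 0.3086 × 3159.0 = 974.87 mGal
Free-air anomaly = 978027.83 − 978379.56 + (974.87) = 623.14 mGal
Bouguer slab correction = 0.04193 × 3.15 × 3159.0 = 417.24 mGal
Simple Bouguer anomaly = 623.14 − (417.24) = 205.90 mGal

205.9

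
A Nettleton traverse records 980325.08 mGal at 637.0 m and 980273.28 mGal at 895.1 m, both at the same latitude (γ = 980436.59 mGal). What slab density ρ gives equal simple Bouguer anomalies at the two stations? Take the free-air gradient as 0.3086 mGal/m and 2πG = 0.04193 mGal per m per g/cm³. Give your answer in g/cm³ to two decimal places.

2.57

Δg_obs = 980273.28 − 980325.08 = -51.80 mGal over Δh = 895.1 − 637.0 = 258.1 m
Equal Bouguer anomalies ⇒ Δg_obs + (0.3086 − 0.04193ρ)·Δh = 0
0.3086 − 0.04193ρ = −Δg_obs/Δh = 0.20070
ρ = (0.3086 − 0.20070) / 0.04193 = 2.57 g/cm³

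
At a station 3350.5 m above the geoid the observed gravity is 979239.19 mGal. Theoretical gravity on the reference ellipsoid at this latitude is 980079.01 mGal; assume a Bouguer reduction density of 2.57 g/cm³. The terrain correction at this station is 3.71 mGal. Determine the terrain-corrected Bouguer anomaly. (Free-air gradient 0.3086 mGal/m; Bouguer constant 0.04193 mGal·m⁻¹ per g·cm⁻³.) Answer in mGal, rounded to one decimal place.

Free-air correction = 0.3086 × 3350.5 = 1033.96 mGal
Free-air anomaly = 979239.19 − 980079.01 + (1033.96) = 194.14 mGal
Bouguer slab correction = 0.04193 × 2.57 × 3350.5 = 361.05 mGal
Simple Bouguer anomaly = 194.14 − (361.05) = -166.91 mGal
Complete Bouguer anomaly = -166.91 + 3.71 = -163.20 mGal

-163.2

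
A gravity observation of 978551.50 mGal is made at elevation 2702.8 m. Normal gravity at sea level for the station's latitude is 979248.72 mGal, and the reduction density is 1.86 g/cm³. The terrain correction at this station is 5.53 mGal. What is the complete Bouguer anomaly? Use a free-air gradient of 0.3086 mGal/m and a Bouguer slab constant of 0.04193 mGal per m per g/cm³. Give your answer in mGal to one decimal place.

-68.4

Free-air correction = 0.3086 × 2702.8 = 834.08 mGal
Free-air anomaly = 978551.50 − 979248.72 + (834.08) = 136.86 mGal
Bouguer slab correction = 0.04193 × 1.86 × 2702.8 = 210.79 mGal
Simple Bouguer anomaly = 136.86 − (210.79) = -73.93 mGal
Complete Bouguer anomaly = -73.93 + 5.53 = -68.40 mGal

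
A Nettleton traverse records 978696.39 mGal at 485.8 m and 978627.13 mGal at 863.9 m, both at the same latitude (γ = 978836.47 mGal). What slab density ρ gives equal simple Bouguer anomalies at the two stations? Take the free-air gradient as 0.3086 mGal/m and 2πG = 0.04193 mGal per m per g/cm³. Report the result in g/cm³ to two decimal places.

Δg_obs = 978627.13 − 978696.39 = -69.26 mGal over Δh = 863.9 − 485.8 = 378.1 m
Equal Bouguer anomalies ⇒ Δg_obs + (0.3086 − 0.04193ρ)·Δh = 0
0.3086 − 0.04193ρ = −Δg_obs/Δh = 0.18318
ρ = (0.3086 − 0.18318) / 0.04193 = 2.99 g/cm³

2.99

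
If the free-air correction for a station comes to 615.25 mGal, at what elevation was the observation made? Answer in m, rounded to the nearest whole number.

1994

h = 615.25 / 0.3086 = 1993.68 m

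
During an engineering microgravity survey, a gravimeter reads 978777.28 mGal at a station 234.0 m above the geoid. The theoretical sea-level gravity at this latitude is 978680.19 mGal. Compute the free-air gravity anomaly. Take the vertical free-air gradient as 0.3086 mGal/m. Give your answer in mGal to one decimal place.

Free-air correction = 0.3086 × 234.0 = 72.21 mGal
Free-air anomaly = 978777.28 − 978680.19 + (72.21) = 169.30 mGal

169.3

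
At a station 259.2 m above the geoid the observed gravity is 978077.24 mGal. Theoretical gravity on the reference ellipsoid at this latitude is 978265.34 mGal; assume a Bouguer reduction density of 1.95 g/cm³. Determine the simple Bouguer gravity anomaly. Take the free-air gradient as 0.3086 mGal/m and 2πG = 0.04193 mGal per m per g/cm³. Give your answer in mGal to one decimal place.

-129.3

Free-air correction = 0.3086 × 259.2 = 79.99 mGal
Free-air anomaly = 978077.24 − 978265.34 + (79.99) = -108.11 mGal
Bouguer slab correction = 0.04193 × 1.95 × 259.2 = 21.19 mGal
Simple Bouguer anomaly = -108.11 − (21.19) = -129.30 mGal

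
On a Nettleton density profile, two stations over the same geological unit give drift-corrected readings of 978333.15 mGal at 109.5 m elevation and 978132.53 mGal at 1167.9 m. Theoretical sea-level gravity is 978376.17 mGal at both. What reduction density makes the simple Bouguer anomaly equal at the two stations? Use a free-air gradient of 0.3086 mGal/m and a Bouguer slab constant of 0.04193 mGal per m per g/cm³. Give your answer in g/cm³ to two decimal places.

2.84

Δg_obs = 978132.53 − 978333.15 = -200.62 mGal over Δh = 1167.9 − 109.5 = 1058.4 m
Equal Bouguer anomalies ⇒ Δg_obs + (0.3086 − 0.04193ρ)·Δh = 0
0.3086 − 0.04193ρ = −Δg_obs/Δh = 0.18955
ρ = (0.3086 − 0.18955) / 0.04193 = 2.84 g/cm³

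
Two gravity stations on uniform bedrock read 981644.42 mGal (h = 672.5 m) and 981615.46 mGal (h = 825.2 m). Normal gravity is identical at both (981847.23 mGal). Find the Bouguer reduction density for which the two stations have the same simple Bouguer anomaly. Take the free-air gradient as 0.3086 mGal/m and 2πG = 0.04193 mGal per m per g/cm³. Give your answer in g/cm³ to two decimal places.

Δg_obs = 981615.46 − 981644.42 = -28.96 mGal over Δh = 825.2 − 672.5 = 152.7 m
Equal Bouguer anomalies ⇒ Δg_obs + (0.3086 − 0.04193ρ)·Δh = 0
0.3086 − 0.04193ρ = −Δg_obs/Δh = 0.18965
ρ = (0.3086 − 0.18965) / 0.04193 = 2.84 g/cm³

2.84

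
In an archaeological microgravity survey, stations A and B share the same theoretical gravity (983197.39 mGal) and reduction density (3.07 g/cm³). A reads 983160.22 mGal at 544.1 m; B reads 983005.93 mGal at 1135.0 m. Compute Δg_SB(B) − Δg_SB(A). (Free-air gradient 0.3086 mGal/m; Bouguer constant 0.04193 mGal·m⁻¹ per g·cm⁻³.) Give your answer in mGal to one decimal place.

Δg_SB(A) = 983160.22 − 983197.39 + 0.3086×544.1 − 0.04193×3.07×544.1 = 60.70 mGal
Δg_SB(B) = 983005.93 − 983197.39 + 0.3086×1135.0 − 0.04193×3.07×1135.0 = 12.70 mGal
Difference = 12.70 − (60.70) = -48.00 mGal

-48.0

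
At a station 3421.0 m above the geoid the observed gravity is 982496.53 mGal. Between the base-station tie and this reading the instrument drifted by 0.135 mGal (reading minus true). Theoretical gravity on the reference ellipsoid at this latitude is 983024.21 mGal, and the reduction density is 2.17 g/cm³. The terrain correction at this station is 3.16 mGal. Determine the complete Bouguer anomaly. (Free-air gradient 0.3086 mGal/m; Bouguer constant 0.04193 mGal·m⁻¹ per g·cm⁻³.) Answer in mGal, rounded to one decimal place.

Drift-corrected reading = 982496.53 − (0.135) = 982496.395 mGal
Free-air correction = 0.3086 × 3421.0 = 1055.72 mGal
Free-air anomaly = 982496.395 − 983024.21 + (1055.72) = 527.905 mGal
Bouguer slab correction = 0.04193 × 2.17 × 3421.0 = 311.27 mGal
Simple Bouguer anomaly = 527.905 − (311.27) = 216.635 mGal
Complete Bouguer anomaly = 216.635 + 3.16 = 219.795 mGal

219.8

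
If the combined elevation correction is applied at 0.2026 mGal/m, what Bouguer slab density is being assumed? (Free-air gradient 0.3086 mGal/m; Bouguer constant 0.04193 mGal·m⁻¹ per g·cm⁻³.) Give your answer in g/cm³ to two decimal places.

2.53

0.2026 = 0.3086 − 0.04193 × ρ
ρ = (0.3086 − 0.2026) / 0.04193 = 2.53 g/cm³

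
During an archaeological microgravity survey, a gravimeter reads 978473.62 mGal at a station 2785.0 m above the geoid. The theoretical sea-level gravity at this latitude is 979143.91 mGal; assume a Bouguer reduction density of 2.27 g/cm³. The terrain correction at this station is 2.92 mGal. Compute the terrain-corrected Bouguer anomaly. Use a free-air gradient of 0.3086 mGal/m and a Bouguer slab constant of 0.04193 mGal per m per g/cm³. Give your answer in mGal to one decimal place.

Free-air correction = 0.3086 × 2785.0 = 859.45 mGal
Free-air anomaly = 978473.62 − 979143.91 + (859.45) = 189.16 mGal
Bouguer slab correction = 0.04193 × 2.27 × 2785.0 = 265.08 mGal
Simple Bouguer anomaly = 189.16 − (265.08) = -75.92 mGal
Complete Bouguer anomaly = -75.92 + 2.92 = -73.00 mGal

-73.0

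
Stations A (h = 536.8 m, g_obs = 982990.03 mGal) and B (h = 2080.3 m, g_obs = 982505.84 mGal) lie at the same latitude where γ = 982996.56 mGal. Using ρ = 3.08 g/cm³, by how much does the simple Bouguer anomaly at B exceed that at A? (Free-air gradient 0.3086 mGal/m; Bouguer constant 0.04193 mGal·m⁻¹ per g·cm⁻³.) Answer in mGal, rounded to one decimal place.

-207.2

Δg_SB(A) = 982990.03 − 982996.56 + 0.3086×536.8 − 0.04193×3.08×536.8 = 89.80 mGal
Δg_SB(B) = 982505.84 − 982996.56 + 0.3086×2080.3 − 0.04193×3.08×2080.3 = -117.40 mGal
Difference = -117.40 − (89.80) = -207.20 mGal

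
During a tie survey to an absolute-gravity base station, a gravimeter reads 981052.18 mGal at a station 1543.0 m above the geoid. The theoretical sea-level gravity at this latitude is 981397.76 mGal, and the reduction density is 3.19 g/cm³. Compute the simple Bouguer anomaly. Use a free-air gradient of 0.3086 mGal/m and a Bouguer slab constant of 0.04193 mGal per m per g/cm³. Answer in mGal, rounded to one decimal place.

-75.8

Free-air correction = 0.3086 × 1543.0 = 476.17 mGal
Free-air anomaly = 981052.18 − 981397.76 + (476.17) = 130.59 mGal
Bouguer slab correction = 0.04193 × 3.19 × 1543.0 = 206.39 mGal
Simple Bouguer anomaly = 130.59 − (206.39) = -75.80 mGal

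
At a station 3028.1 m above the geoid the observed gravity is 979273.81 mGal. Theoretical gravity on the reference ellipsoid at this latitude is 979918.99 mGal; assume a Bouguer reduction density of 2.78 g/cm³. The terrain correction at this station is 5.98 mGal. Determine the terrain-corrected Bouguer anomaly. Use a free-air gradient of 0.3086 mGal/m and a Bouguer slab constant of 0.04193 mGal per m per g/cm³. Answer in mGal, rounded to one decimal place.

Free-air correction = 0.3086 × 3028.1 = 934.47 mGal
Free-air anomaly = 979273.81 − 979918.99 + (934.47) = 289.29 mGal
Bouguer slab correction = 0.04193 × 2.78 × 3028.1 = 352.97 mGal
Simple Bouguer anomaly = 289.29 − (352.97) = -63.68 mGal
Complete Bouguer anomaly = -63.68 + 5.98 = -57.70 mGal

-57.7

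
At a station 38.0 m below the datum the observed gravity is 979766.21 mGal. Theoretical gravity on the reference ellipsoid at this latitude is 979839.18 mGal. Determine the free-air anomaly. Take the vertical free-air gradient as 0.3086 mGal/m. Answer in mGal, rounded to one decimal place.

Free-air correction = 0.3086 × -38.0 = -11.73 mGal
Free-air anomaly = 979766.21 − 979839.18 + (-11.73) = -84.70 mGal

-84.7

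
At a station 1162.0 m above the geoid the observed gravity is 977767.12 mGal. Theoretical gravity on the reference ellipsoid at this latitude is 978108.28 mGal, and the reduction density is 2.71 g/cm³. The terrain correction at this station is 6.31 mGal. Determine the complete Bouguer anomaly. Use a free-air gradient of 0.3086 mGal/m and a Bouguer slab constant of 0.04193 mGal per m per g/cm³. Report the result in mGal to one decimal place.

-108.3

Free-air correction = 0.3086 × 1162.0 = 358.59 mGal
Free-air anomaly = 977767.12 − 978108.28 + (358.59) = 17.43 mGal
Bouguer slab correction = 0.04193 × 2.71 × 1162.0 = 132.04 mGal
Simple Bouguer anomaly = 17.43 − (132.04) = -114.61 mGal
Complete Bouguer anomaly = -114.61 + 6.31 = -108.30 mGal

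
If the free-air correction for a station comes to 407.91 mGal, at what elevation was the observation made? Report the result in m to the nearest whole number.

1322

h = 407.91 / 0.3086 = 1321.81 m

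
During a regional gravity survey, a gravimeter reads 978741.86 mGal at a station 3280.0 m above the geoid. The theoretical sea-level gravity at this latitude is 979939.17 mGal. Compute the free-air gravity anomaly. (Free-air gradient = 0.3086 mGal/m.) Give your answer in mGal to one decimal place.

-185.1

Free-air correction = 0.3086 × 3280.0 = 1012.21 mGal
Free-air anomaly = 978741.86 − 979939.17 + (1012.21) = -185.10 mGal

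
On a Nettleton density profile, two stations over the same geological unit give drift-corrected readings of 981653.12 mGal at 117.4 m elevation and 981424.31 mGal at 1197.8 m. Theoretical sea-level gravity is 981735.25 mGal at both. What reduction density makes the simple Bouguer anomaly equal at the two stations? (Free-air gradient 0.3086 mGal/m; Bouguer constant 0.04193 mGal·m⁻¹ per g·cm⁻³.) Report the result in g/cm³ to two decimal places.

Δg_obs = 981424.31 − 981653.12 = -228.81 mGal over Δh = 1197.8 − 117.4 = 1080.4 m
Equal Bouguer anomalies ⇒ Δg_obs + (0.3086 − 0.04193ρ)·Δh = 0
0.3086 − 0.04193ρ = −Δg_obs/Δh = 0.21178
ρ = (0.3086 − 0.21178) / 0.04193 = 2.31 g/cm³

2.31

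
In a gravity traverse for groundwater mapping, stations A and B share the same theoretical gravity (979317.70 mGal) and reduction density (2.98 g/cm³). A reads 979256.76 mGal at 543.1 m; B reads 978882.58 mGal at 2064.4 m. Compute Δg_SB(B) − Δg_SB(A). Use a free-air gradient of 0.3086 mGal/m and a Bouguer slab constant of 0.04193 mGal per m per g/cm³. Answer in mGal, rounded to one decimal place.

Δg_SB(A) = 979256.76 − 979317.70 + 0.3086×543.1 − 0.04193×2.98×543.1 = 38.80 mGal
Δg_SB(B) = 978882.58 − 979317.70 + 0.3086×2064.4 − 0.04193×2.98×2064.4 = -56.00 mGal
Difference = -56.00 − (38.80) = -94.80 mGal

-94.8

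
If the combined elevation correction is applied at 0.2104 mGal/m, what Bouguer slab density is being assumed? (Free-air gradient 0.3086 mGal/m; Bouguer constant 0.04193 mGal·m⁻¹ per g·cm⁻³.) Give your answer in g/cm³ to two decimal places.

0.2104 = 0.3086 − 0.04193 × ρ
ρ = (0.3086 − 0.2104) / 0.04193 = 2.34 g/cm³

2.34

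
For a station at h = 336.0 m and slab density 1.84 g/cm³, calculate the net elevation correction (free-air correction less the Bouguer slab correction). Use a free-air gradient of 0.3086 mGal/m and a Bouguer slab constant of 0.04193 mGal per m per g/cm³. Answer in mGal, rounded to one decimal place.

Combined gradient = 0.3086 − 0.04193 × 1.84 = 0.2314488 mGal/m
Combined elevation correction = 0.2314488 × 336.0 = 77.8 mGal

77.8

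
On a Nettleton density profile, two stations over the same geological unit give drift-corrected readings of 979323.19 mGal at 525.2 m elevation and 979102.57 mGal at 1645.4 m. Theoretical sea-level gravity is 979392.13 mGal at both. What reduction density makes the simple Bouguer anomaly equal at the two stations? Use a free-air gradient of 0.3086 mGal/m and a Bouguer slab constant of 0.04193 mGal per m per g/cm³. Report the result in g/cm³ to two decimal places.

2.66

Δg_obs = 979102.57 − 979323.19 = -220.62 mGal over Δh = 1645.4 − 525.2 = 1120.2 m
Equal Bouguer anomalies ⇒ Δg_obs + (0.3086 − 0.04193ρ)·Δh = 0
0.3086 − 0.04193ρ = −Δg_obs/Δh = 0.19695
ρ = (0.3086 − 0.19695) / 0.04193 = 2.66 g/cm³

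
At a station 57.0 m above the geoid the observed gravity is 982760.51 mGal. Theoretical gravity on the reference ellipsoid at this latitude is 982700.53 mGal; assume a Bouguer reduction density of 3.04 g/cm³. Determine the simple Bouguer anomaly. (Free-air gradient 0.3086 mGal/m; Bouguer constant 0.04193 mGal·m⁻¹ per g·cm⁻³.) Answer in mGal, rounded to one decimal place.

Free-air correction = 0.3086 × 57.0 = 17.59 mGal
Free-air anomaly = 982760.51 − 982700.53 + (17.59) = 77.57 mGal
Bouguer slab correction = 0.04193 × 3.04 × 57.0 = 7.27 mGal
Simple Bouguer anomaly = 77.57 − (7.27) = 70.30 mGal

70.3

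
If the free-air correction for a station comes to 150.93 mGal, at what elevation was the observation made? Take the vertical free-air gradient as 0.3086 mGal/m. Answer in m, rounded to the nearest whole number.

h = 150.93 / 0.3086 = 489.08 m

489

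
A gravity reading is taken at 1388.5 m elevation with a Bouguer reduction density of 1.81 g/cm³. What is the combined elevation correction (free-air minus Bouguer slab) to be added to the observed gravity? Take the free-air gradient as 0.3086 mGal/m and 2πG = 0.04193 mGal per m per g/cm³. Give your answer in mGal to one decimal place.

Combined gradient = 0.3086 − 0.04193 × 1.81 = 0.2327067 mGal/m
Combined elevation correction = 0.2327067 × 1388.5 = 323.1 mGal

323.1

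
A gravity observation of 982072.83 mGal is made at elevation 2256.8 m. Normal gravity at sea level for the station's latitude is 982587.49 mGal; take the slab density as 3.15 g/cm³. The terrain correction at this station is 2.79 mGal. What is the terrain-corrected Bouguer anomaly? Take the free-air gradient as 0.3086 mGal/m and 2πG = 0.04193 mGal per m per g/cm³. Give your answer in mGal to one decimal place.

-113.5

Free-air correction = 0.3086 × 2256.8 = 696.45 mGal
Free-air anomaly = 982072.83 − 982587.49 + (696.45) = 181.79 mGal
Bouguer slab correction = 0.04193 × 3.15 × 2256.8 = 298.08 mGal
Simple Bouguer anomaly = 181.79 − (298.08) = -116.29 mGal
Complete Bouguer anomaly = -116.29 + 2.79 = -113.50 mGal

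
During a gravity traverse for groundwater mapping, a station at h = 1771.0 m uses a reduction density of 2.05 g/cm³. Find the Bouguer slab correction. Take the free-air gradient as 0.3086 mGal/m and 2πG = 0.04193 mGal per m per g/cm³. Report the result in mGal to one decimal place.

152.2

Bouguer slab correction = 0.04193 × 2.05 × 1771.0 = 152.2 mGal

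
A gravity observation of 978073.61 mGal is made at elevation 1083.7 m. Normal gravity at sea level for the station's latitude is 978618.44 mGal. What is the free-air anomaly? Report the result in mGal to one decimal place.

-210.4

Free-air correction = 0.3086 × 1083.7 = 334.43 mGal
Free-air anomaly = 978073.61 − 978618.44 + (334.43) = -210.40 mGal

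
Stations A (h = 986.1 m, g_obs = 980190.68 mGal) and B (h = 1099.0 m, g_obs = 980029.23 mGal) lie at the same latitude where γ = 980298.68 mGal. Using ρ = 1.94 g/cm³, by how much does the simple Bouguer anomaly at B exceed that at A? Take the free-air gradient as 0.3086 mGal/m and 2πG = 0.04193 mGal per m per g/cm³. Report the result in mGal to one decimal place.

Δg_SB(A) = 980190.68 − 980298.68 + 0.3086×986.1 − 0.04193×1.94×986.1 = 116.10 mGal
Δg_SB(B) = 980029.23 − 980298.68 + 0.3086×1099.0 − 0.04193×1.94×1099.0 = -19.70 mGal
Difference = -19.70 − (116.10) = -135.80 mGal

-135.8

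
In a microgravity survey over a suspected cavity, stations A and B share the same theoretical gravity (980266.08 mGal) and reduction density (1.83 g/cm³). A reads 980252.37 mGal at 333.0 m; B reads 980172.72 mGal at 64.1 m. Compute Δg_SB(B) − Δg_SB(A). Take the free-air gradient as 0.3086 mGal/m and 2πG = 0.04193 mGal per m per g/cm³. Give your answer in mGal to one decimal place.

Δg_SB(A) = 980252.37 − 980266.08 + 0.3086×333.0 − 0.04193×1.83×333.0 = 63.50 mGal
Δg_SB(B) = 980172.72 − 980266.08 + 0.3086×64.1 − 0.04193×1.83×64.1 = -78.50 mGal
Difference = -78.50 − (63.50) = -142.00 mGal

-142.0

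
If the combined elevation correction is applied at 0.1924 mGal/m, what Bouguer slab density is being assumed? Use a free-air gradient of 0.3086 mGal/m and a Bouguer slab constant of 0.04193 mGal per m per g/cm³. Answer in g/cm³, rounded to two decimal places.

2.77

0.1924 = 0.3086 − 0.04193 × ρ
ρ = (0.3086 − 0.1924) / 0.04193 = 2.77 g/cm³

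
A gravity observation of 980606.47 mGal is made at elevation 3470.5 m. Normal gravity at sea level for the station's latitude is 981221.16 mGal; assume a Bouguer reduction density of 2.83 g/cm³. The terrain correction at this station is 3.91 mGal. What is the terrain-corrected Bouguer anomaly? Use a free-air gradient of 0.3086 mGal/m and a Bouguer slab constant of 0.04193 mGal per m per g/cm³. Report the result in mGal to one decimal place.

48.4

Free-air correction = 0.3086 × 3470.5 = 1071.00 mGal
Free-air anomaly = 980606.47 − 981221.16 + (1071.00) = 456.31 mGal
Bouguer slab correction = 0.04193 × 2.83 × 3470.5 = 411.82 mGal
Simple Bouguer anomaly = 456.31 − (411.82) = 44.49 mGal
Complete Bouguer anomaly = 44.49 + 3.91 = 48.40 mGal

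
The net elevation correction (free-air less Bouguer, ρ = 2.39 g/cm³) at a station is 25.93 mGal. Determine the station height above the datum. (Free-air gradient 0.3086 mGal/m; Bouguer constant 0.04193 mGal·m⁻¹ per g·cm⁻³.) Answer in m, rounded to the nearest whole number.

124

Combined gradient = 0.3086 − 0.04193 × 2.39 = 0.2083873 mGal/m
h = 25.93 / 0.2083873 = 124.43 m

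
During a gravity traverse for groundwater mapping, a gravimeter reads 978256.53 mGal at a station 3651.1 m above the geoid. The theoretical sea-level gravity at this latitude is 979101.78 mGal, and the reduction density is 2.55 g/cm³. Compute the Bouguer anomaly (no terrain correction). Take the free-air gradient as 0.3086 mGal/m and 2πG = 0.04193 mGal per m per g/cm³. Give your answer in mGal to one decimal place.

-108.9

Free-air correction = 0.3086 × 3651.1 = 1126.73 mGal
Free-air anomaly = 978256.53 − 979101.78 + (1126.73) = 281.48 mGal
Bouguer slab correction = 0.04193 × 2.55 × 3651.1 = 390.38 mGal
Simple Bouguer anomaly = 281.48 − (390.38) = -108.90 mGal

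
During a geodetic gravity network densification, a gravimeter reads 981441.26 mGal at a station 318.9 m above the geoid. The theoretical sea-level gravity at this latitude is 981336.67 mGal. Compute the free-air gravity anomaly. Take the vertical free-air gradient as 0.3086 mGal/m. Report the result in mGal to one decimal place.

203.0

Free-air correction = 0.3086 × 318.9 = 98.41 mGal
Free-air anomaly = 981441.26 − 981336.67 + (98.41) = 203.00 mGal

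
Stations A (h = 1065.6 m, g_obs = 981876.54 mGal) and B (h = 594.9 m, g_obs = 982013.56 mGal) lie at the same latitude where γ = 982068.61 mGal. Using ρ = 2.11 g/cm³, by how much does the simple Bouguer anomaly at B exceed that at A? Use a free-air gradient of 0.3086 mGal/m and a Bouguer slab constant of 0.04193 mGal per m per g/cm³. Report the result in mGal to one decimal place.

Δg_SB(A) = 981876.54 − 982068.61 + 0.3086×1065.6 − 0.04193×2.11×1065.6 = 42.50 mGal
Δg_SB(B) = 982013.56 − 982068.61 + 0.3086×594.9 − 0.04193×2.11×594.9 = 75.90 mGal
Difference = 75.90 − (42.50) = 33.40 mGal

33.4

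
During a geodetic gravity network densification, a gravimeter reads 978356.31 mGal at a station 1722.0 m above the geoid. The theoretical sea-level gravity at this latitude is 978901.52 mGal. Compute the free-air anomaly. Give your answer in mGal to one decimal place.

-13.8

Free-air correction = 0.3086 × 1722.0 = 531.41 mGal
Free-air anomaly = 978356.31 − 978901.52 + (531.41) = -13.80 mGal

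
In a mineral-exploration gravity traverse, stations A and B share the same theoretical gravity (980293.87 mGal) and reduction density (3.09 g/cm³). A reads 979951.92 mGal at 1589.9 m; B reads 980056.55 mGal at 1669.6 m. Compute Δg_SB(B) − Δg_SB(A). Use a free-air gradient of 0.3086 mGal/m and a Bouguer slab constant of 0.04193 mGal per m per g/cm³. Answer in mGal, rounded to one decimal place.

Δg_SB(A) = 979951.92 − 980293.87 + 0.3086×1589.9 − 0.04193×3.09×1589.9 = -57.30 mGal
Δg_SB(B) = 980056.55 − 980293.87 + 0.3086×1669.6 − 0.04193×3.09×1669.6 = 61.60 mGal
Difference = 61.60 − (-57.30) = 118.90 mGal

118.9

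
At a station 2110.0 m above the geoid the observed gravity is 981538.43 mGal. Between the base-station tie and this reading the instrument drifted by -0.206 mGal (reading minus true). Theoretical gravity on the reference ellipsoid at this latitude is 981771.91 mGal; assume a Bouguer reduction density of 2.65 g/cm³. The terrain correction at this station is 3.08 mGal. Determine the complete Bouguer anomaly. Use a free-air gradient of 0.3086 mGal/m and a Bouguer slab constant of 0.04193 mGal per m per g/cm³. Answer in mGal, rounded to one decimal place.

186.5

Drift-corrected reading = 981538.43 − (-0.206) = 981538.636 mGal
Free-air correction = 0.3086 × 2110.0 = 651.15 mGal
Free-air anomaly = 981538.636 − 981771.91 + (651.15) = 417.876 mGal
Bouguer slab correction = 0.04193 × 2.65 × 2110.0 = 234.45 mGal
Simple Bouguer anomaly = 417.876 − (234.45) = 183.426 mGal
Complete Bouguer anomaly = 183.426 + 3.08 = 186.506 mGal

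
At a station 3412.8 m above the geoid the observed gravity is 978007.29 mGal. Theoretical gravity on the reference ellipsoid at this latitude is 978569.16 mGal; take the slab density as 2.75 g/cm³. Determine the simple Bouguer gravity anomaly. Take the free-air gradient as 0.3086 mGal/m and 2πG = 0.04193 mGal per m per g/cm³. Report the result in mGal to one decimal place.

97.8

Free-air correction = 0.3086 × 3412.8 = 1053.19 mGal
Free-air anomaly = 978007.29 − 978569.16 + (1053.19) = 491.32 mGal
Bouguer slab correction = 0.04193 × 2.75 × 3412.8 = 393.52 mGal
Simple Bouguer anomaly = 491.32 − (393.52) = 97.80 mGal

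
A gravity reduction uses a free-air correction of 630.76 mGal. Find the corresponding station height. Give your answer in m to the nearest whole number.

2044

h = 630.76 / 0.3086 = 2043.94 m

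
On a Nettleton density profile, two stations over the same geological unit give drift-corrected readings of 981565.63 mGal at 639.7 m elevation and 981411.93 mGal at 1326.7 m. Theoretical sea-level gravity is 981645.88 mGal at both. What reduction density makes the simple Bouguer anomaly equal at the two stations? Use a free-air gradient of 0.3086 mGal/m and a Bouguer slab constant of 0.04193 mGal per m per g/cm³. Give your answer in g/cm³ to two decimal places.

2.02

Δg_obs = 981411.93 − 981565.63 = -153.70 mGal over Δh = 1326.7 − 639.7 = 687.0 m
Equal Bouguer anomalies ⇒ Δg_obs + (0.3086 − 0.04193ρ)·Δh = 0
0.3086 − 0.04193ρ = −Δg_obs/Δh = 0.22373
ρ = (0.3086 − 0.22373) / 0.04193 = 2.02 g/cm³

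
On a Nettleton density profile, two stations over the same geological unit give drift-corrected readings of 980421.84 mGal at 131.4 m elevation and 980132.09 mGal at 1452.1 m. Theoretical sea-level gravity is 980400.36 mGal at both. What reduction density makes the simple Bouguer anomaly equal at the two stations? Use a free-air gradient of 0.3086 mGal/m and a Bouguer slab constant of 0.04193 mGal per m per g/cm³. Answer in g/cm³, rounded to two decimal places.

2.13

Δg_obs = 980132.09 − 980421.84 = -289.75 mGal over Δh = 1452.1 − 131.4 = 1320.7 m
Equal Bouguer anomalies ⇒ Δg_obs + (0.3086 − 0.04193ρ)·Δh = 0
0.3086 − 0.04193ρ = −Δg_obs/Δh = 0.21939
ρ = (0.3086 − 0.21939) / 0.04193 = 2.13 g/cm³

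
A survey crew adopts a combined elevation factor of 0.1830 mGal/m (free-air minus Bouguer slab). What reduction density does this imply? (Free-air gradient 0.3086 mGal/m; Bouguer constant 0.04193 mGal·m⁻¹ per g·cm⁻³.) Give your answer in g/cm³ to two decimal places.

0.1830 = 0.3086 − 0.04193 × ρ
ρ = (0.3086 − 0.1830) / 0.04193 = 3.00 g/cm³

3.00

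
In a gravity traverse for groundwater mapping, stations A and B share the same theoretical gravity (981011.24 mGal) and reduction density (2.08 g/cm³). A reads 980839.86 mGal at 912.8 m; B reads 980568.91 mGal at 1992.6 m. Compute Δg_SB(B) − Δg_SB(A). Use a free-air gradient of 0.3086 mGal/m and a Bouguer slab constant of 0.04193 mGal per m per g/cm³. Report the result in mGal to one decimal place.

-31.9

Δg_SB(A) = 980839.86 − 981011.24 + 0.3086×912.8 − 0.04193×2.08×912.8 = 30.70 mGal
Δg_SB(B) = 980568.91 − 981011.24 + 0.3086×1992.6 − 0.04193×2.08×1992.6 = -1.20 mGal
Difference = -1.20 − (30.70) = -31.90 mGal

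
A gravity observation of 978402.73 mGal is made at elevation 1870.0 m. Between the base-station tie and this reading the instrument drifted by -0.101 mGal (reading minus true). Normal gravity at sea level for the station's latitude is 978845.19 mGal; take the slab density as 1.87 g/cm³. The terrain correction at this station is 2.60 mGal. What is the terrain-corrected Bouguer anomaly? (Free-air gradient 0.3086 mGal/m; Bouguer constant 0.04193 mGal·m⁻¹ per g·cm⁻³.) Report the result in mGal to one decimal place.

-9.3

Drift-corrected reading = 978402.73 − (-0.101) = 978402.831 mGal
Free-air correction = 0.3086 × 1870.0 = 577.08 mGal
Free-air anomaly = 978402.831 − 978845.19 + (577.08) = 134.721 mGal
Bouguer slab correction = 0.04193 × 1.87 × 1870.0 = 146.63 mGal
Simple Bouguer anomaly = 134.721 − (146.63) = -11.909 mGal
Complete Bouguer anomaly = -11.909 + 2.60 = -9.309 mGal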